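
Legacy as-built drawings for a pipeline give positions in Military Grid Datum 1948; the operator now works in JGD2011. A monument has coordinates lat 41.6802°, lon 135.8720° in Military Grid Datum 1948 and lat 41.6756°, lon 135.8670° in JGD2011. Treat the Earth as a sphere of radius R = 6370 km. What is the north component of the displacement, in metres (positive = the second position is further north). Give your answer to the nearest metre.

ΔN = -511 m

Δφ = 41.6756° − 41.6802° = -0.0046°; Δλ = 135.8670° − 135.8720° = -0.0050°.
1° along a meridian = πR/180 = 111177 m.
ΔN = Δφ × 111177 = -511.4 m; ΔE = Δλ × 111177 × cos(41.6802°) = -0.0050 × 111177 × 0.746868 = -415.2 m.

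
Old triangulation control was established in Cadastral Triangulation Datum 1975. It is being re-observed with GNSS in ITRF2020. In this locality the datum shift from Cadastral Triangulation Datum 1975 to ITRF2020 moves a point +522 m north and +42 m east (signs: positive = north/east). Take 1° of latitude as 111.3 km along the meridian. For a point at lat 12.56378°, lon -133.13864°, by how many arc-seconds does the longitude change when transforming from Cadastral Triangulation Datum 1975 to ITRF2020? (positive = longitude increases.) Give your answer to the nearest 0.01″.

Δλ = 1.39″

At latitude 12.56378°, cos φ = 0.976054.
1° of longitude at this latitude = 111.3 × cos φ = 108.63 km, so Δλ = 42.0 / 108634.9 = 0.0003866° = 1.392″.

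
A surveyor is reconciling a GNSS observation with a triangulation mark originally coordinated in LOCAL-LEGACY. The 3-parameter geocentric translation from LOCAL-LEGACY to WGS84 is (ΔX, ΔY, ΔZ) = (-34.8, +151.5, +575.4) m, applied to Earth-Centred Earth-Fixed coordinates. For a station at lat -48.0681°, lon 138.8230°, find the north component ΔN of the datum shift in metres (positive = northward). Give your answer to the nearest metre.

The local north axis is (−sin φ cos λ, −sin φ sin λ, cos φ), giving ΔN = 19.486 + 74.205 + 384.509 = 478.20 m.

ΔN = 478 m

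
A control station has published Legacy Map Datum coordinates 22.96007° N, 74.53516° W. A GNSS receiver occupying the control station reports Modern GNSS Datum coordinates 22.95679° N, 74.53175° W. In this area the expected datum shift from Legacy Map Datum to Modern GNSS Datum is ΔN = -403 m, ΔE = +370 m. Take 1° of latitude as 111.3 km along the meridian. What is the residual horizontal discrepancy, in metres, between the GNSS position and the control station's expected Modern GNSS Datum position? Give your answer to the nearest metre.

Observed coordinate differences: Δφ = -0.00328°, Δλ = +0.00341°.
Converting to metres (1° lat = 111300 m, cos φ = 0.920777): observed ΔN = -365.1 m, observed ΔE = 349.5 m.
Subtracting the expected shift leaves a residual of -365.1 − (-403) = 37.9 m north and 349.5 − (370) = -20.5 m east.
Residual distance = √(37.9² + (-20.5)²) = 43.1 m.

43 m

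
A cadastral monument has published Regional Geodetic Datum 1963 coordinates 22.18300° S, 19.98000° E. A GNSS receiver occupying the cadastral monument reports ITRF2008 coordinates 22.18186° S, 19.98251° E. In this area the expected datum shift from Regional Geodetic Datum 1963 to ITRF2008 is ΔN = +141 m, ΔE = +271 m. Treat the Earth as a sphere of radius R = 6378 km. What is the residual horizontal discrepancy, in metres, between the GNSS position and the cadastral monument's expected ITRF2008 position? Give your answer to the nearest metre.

Observed coordinate differences: Δφ = +0.00114°, Δλ = +0.00251°.
Converting to metres (1° lat = 111317 m, cos φ = 0.925983): observed ΔN = 126.9 m, observed ΔE = 258.7 m.
Subtracting the expected shift leaves a residual of 126.9 − (141) = -14.1 m north and 258.7 − (271) = -12.3 m east.
Residual distance = √((-14.1)² + (-12.3)²) = 18.7 m.

19 m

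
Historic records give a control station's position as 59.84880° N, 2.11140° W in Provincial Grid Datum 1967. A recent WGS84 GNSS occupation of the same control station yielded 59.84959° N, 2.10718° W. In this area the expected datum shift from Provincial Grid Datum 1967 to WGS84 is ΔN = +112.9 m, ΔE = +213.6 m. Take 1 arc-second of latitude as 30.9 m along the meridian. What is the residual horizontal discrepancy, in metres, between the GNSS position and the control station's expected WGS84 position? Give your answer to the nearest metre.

Observed coordinate differences: Δφ = +0.00079°, Δλ = +0.00422°.
Converting to metres (1° lat = 111240 m, cos φ = 0.502284): observed ΔN = 87.9 m, observed ΔE = 235.8 m.
Subtracting the expected shift leaves a residual of 87.9 − (112.9) = -25.0 m north and 235.8 − (213.6) = 22.2 m east.
Residual distance = √((-25.0)² + 22.2²) = 33.4 m.

33 m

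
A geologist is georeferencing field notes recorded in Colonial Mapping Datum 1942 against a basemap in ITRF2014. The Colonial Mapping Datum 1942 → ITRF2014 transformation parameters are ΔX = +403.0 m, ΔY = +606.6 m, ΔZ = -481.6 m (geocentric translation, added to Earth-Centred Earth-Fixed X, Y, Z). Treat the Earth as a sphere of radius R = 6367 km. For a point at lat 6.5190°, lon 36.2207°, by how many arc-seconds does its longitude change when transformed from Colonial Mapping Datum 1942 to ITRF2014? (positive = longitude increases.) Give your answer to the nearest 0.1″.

sin φ = 0.113533, cos φ = 0.993534, sin λ = 0.590897, cos λ = 0.806747.
East component: ΔE = −sin λ·ΔX + cos λ·ΔY = −(0.590897)(403.0) + (0.806747)(606.6) = 251.24 m.
1° of latitude spans πR/180 = 111125 m; at latitude φ, 1° of longitude spans that × cos φ = 110406.6 m, so Δλ = 251.24 / 110406.6 × 3600 = 8.192″.

Δλ = 8.2″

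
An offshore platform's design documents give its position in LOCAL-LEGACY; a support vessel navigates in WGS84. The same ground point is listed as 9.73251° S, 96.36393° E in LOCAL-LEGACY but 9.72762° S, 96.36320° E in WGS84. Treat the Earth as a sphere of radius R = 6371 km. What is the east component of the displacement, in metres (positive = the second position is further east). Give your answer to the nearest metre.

ΔE = -80 m

Δφ = -9.72762° − -9.73251° = +0.00489°; Δλ = 96.36320° − 96.36393° = -0.00073°.
1° along a meridian = πR/180 = 111195 m.
ΔN = Δφ × 111195 = 543.7 m; ΔE = Δλ × 111195 × cos(-9.73251°) = -0.00073 × 111195 × 0.985608 = -80.0 m.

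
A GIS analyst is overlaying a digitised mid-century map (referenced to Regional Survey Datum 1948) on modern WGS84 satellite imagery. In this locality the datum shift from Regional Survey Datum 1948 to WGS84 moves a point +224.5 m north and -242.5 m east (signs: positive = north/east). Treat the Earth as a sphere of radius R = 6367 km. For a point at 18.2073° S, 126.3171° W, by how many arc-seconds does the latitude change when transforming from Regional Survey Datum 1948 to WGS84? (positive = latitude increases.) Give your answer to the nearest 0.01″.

On a sphere of radius R, 1 rad of latitude = R, so Δφ = ΔN / R = 224.5 / 6367000 = 3.5260e-05 rad = 7.273″.

Δφ = 7.27″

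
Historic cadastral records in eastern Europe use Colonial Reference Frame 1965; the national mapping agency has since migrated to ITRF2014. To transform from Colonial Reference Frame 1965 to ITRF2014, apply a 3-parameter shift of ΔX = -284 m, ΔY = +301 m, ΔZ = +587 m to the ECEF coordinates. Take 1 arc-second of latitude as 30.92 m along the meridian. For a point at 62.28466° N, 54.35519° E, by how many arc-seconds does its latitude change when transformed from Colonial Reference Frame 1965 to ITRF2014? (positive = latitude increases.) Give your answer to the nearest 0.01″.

Δφ = 6.56″

sin φ = 0.885269, cos φ = 0.465079, sin λ = 0.812645, cos λ = 0.582759.
North component: ΔN = −sin φ cos λ·ΔX − sin φ sin λ·ΔY + cos φ·ΔZ = −(0.885269)(0.582759)(-284) − (0.885269)(0.812645)(301) + (0.465079)(587) = 202.97 m.
1° of latitude spans 3600 × 30.92 = 111312 m, so Δφ = 202.97 / 111312 × 3600 = 6.564″.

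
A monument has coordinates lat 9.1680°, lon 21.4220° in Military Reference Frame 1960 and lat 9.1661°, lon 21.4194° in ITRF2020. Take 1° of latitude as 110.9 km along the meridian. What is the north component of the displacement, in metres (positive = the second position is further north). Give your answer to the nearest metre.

Δφ = 9.1661° − 9.1680° = -0.0019°; Δλ = 21.4194° − 21.4220° = -0.0026°.
ΔN = Δφ × 110900 = -210.7 m; ΔE = Δλ × 110900 × cos(9.1680°) = -0.0026 × 110900 × 0.987225 = -284.7 m.

ΔN = -211 m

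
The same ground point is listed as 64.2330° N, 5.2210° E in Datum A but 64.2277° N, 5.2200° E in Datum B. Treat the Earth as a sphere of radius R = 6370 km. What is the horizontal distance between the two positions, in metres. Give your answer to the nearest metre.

591 m

Δφ = 64.2277° − 64.2330° = -0.0053°; Δλ = 5.2200° − 5.2210° = -0.0010°.
1° along a meridian = πR/180 = 111177 m.
ΔN = Δφ × 111177 = -589.2 m; ΔE = Δλ × 111177 × cos(64.2330°) = -0.0010 × 111177 × 0.434712 = -48.3 m.
Distance = √(ΔE² + ΔN²) = √((-48.3)² + (-589.2)²) = 591.2 m.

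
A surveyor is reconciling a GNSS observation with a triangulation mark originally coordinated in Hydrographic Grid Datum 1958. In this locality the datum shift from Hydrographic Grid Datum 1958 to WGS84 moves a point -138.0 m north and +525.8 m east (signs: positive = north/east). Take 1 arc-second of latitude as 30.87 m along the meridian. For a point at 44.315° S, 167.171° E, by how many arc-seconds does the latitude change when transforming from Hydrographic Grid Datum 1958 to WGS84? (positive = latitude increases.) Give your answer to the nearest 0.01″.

Δφ = -4.47″

1″ of latitude = 30.87 m, so Δφ = -138.0 / 30.87 = -4.470″.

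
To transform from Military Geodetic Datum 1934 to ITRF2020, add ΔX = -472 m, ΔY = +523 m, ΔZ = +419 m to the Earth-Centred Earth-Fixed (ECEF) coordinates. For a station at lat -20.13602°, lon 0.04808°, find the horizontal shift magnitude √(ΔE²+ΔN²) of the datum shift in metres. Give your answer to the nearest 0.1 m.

572.1 m

The local east axis at (φ, λ) is (−sin λ, cos λ, 0), so ΔE = −sin(0.04808°)·(-472) + cos(0.04808°)·523 = 523.40 m.
The local north axis is (−sin φ cos λ, −sin φ sin λ, cos φ), giving ΔN = -162.486 + 0.151 + 393.390 = 231.06 m.
Horizontal magnitude = √(ΔE² + ΔN²) = √(523.40² + 231.06²) = 572.13 m.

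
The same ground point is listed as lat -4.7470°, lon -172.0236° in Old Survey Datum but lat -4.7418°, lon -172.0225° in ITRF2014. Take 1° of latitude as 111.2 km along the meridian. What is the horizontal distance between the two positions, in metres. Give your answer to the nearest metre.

591 m

Δφ = -4.7418° − -4.7470° = +0.0052°; Δλ = -172.0225° − -172.0236° = +0.0011°.
ΔN = Δφ × 111200 = 578.2 m; ΔE = Δλ × 111200 × cos(-4.7470°) = +0.0011 × 111200 × 0.996570 = 121.9 m.
Distance = √(ΔE² + ΔN²) = √(121.9² + 578.2²) = 590.9 m.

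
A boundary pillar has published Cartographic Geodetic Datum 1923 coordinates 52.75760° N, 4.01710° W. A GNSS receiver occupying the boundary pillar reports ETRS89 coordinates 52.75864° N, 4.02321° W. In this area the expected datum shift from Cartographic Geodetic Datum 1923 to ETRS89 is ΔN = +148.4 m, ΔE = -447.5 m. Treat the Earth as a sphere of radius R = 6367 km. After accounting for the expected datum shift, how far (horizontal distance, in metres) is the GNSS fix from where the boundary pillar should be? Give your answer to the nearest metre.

Observed coordinate differences: Δφ = +0.00104°, Δλ = -0.00611°.
Converting to metres (1° lat = 111125 m, cos φ = 0.605188): observed ΔN = 115.6 m, observed ΔE = -410.9 m.
Subtracting the expected shift leaves a residual of 115.6 − (148.4) = -32.8 m north and -410.9 − (-447.5) = 36.6 m east.
Residual distance = √((-32.8)² + 36.6²) = 49.2 m.

49 m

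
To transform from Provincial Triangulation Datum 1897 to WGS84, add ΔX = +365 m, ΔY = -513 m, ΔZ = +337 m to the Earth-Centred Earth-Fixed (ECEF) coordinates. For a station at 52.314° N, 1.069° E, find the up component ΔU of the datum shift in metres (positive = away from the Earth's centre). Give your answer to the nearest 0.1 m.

The local up (radial) axis is (cos φ cos λ, cos φ sin λ, sin φ), giving ΔU = 223.098 − 5.851 + 266.693 = 483.94 m.

ΔU = 483.9 m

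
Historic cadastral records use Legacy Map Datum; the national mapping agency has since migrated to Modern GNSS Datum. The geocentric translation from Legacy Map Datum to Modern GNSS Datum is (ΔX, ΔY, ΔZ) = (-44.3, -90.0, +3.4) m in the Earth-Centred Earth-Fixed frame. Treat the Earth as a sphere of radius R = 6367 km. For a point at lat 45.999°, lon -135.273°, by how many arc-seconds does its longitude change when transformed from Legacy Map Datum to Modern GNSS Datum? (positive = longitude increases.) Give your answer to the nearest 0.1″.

sin φ = 0.719328, cos φ = 0.694671, sin λ = -0.703730, cos λ = -0.710468.
East component: ΔE = −sin λ·ΔX + cos λ·ΔY = −(-0.703730)(-44.3) + (-0.710468)(-90.0) = 32.77 m.
1° of latitude spans πR/180 = 111125 m; at latitude φ, 1° of longitude spans that × cos φ = 77195.4 m, so Δλ = 32.77 / 77195.4 × 3600 = 1.528″.

Δλ = 1.5″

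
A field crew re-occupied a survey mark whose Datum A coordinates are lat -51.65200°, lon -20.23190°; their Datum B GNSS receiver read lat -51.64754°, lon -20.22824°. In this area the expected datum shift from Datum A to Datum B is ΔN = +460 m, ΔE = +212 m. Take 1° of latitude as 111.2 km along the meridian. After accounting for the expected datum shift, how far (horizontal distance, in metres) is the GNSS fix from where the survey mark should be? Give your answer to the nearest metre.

Observed coordinate differences: Δφ = +0.00446°, Δλ = +0.00366°.
Converting to metres (1° lat = 111200 m, cos φ = 0.620436): observed ΔN = 496.0 m, observed ΔE = 252.5 m.
Subtracting the expected shift leaves a residual of 496.0 − (460) = 36.0 m north and 252.5 − (212) = 40.5 m east.
Residual distance = √(36.0² + 40.5²) = 54.2 m.

54 m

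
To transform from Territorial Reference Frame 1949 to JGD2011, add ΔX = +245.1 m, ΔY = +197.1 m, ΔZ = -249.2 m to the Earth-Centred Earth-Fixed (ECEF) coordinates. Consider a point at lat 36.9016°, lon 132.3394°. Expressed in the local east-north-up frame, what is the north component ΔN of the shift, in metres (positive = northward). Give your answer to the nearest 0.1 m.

ΔN = -187.6 m

The local north axis is (−sin φ cos λ, −sin φ sin λ, cos φ), giving ΔN = 99.121 − 87.478 − 199.277 = -187.63 m.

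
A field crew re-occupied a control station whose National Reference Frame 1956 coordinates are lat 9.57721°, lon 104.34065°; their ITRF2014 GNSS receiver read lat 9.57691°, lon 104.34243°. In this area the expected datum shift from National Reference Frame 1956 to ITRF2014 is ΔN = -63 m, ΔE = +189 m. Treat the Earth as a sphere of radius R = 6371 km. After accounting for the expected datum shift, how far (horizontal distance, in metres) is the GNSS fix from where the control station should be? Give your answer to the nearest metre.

Observed coordinate differences: Δφ = -0.00030°, Δλ = +0.00178°.
Converting to metres (1° lat = 111195 m, cos φ = 0.986062): observed ΔN = -33.4 m, observed ΔE = 195.2 m.
Subtracting the expected shift leaves a residual of -33.4 − (-63) = 29.6 m north and 195.2 − (189) = 6.2 m east.
Residual distance = √(29.6² + 6.2²) = 30.3 m.

30 m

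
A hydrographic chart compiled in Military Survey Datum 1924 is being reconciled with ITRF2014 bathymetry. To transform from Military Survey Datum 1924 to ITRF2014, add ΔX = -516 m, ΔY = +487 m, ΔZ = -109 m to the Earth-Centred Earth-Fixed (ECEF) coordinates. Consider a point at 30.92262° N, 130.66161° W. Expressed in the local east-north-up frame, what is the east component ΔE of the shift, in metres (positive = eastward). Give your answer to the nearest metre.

At φ = 30.92262°, λ = -130.66161°: sin φ = 0.513880, cos φ = 0.857862, sin λ = -0.758571, cos λ = -0.651590.
ΔE = −sin λ·ΔX + cos λ·ΔY = −(-0.758571)·(-516) + (-0.651590)·(487) = -708.75 m.

ΔE = -709 m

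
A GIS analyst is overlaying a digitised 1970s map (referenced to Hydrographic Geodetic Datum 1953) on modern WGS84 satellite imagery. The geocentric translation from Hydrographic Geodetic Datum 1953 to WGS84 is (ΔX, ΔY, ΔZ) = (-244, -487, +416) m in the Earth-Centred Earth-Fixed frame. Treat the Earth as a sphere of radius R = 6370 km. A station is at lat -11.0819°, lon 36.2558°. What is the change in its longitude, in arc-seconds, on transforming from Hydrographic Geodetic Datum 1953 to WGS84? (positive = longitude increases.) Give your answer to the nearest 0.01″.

Δλ = -8.20″

sin φ = -0.192212, cos φ = 0.981353, sin λ = 0.591391, cos λ = 0.806385.
East component: ΔE = −sin λ·ΔX + cos λ·ΔY = −(0.591391)(-244) + (0.806385)(-487) = -248.41 m.
1° of latitude spans πR/180 = 111177 m; at latitude φ, 1° of longitude spans that × cos φ = 109104.4 m, so Δλ = -248.41 / 109104.4 × 3600 = -8.197″.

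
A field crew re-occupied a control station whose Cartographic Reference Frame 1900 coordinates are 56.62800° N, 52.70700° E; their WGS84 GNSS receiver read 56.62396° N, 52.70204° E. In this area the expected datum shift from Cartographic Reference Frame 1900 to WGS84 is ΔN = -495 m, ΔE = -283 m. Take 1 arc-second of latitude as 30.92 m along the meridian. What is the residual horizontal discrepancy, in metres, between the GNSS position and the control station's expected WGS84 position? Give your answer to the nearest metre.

Observed coordinate differences: Δφ = -0.00404°, Δλ = -0.00496°.
Converting to metres (1° lat = 111312 m, cos φ = 0.550073): observed ΔN = -449.7 m, observed ΔE = -303.7 m.
Subtracting the expected shift leaves a residual of -449.7 − (-495) = 45.3 m north and -303.7 − (-283) = -20.7 m east.
Residual distance = √(45.3² + (-20.7)²) = 49.8 m.

50 m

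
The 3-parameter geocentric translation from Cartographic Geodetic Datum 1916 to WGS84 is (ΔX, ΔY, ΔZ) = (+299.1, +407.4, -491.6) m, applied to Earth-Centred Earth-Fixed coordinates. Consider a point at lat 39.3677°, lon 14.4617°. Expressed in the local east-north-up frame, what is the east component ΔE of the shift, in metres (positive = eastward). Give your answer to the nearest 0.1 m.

ΔE = 319.8 m

The local east axis at (φ, λ) is (−sin λ, cos λ, 0), so ΔE = −sin(14.4617°)·299.1 + cos(14.4617°)·407.4 = 319.80 m.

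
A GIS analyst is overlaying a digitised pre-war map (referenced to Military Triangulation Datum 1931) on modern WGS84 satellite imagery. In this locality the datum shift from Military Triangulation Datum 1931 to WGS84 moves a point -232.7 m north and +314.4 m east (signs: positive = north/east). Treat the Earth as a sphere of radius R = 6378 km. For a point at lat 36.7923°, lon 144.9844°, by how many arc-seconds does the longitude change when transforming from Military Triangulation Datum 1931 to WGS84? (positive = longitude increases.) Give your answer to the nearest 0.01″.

Δλ = 12.70″

At latitude 36.7923°, cos φ = 0.800812.
One radian of longitude at latitude φ spans R cos φ, so Δλ = ΔE / (R cos φ) = 314.4 / (6378000 × 0.800812) = 6.1556e-05 rad = 12.697″.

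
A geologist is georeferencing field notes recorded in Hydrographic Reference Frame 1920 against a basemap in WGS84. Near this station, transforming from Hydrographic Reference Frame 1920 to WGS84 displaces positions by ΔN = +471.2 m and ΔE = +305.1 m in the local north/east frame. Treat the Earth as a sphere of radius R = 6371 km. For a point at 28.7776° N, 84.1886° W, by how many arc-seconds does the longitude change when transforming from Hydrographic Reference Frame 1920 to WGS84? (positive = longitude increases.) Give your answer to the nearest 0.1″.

At latitude 28.7776°, cos φ = 0.876495.
One radian of longitude at latitude φ spans R cos φ, so Δλ = ΔE / (R cos φ) = 305.1 / (6371000 × 0.876495) = 5.4637e-05 rad = 11.270″.

Δλ = 11.3″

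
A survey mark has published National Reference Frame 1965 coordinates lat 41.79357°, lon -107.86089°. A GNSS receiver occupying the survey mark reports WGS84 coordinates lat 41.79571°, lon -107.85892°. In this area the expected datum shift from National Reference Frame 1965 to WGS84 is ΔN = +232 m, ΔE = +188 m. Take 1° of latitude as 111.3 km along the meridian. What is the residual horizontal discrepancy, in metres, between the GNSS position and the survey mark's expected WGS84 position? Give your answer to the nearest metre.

25 m

Observed coordinate differences: Δφ = +0.00214°, Δλ = +0.00197°.
Converting to metres (1° lat = 111300 m, cos φ = 0.745551): observed ΔN = 238.2 m, observed ΔE = 163.5 m.
Subtracting the expected shift leaves a residual of 238.2 − (232) = 6.2 m north and 163.5 − (188) = -24.5 m east.
Residual distance = √(6.2² + (-24.5)²) = 25.3 m.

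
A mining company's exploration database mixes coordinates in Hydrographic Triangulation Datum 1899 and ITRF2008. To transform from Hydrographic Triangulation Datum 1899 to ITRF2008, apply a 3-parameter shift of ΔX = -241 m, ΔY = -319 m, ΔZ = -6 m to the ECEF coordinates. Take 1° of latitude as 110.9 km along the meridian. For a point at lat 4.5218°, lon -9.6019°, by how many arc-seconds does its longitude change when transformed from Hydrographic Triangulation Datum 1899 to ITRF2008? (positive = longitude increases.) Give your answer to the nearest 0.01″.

sin φ = 0.078838, cos φ = 0.996887, sin λ = -0.166801, cos λ = 0.985991.
East component: ΔE = −sin λ·ΔX + cos λ·ΔY = −(-0.166801)(-241) + (0.985991)(-319) = -354.73 m.
1° of latitude spans 110900 m; at latitude φ, 1° of longitude spans that × cos φ = 110554.8 m, so Δλ = -354.73 / 110554.8 × 3600 = -11.551″.

Δλ = -11.55″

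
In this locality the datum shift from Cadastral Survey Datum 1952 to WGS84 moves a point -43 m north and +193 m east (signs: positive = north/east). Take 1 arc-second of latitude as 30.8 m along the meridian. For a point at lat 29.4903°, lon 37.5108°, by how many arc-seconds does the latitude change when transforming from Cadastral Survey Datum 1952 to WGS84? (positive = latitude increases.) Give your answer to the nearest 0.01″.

Δφ = -1.40″

1″ of latitude = 30.80 m, so Δφ = -43.0 / 30.80 = -1.396″.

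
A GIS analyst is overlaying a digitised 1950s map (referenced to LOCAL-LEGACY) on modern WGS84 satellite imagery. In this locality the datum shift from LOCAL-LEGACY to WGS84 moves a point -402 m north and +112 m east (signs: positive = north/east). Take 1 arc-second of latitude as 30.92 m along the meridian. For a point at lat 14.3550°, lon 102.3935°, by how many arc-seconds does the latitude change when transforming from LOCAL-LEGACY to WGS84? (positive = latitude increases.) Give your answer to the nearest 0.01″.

1″ of latitude = 30.92 m, so Δφ = -402.0 / 30.92 = -13.001″.

Δφ = -13.00″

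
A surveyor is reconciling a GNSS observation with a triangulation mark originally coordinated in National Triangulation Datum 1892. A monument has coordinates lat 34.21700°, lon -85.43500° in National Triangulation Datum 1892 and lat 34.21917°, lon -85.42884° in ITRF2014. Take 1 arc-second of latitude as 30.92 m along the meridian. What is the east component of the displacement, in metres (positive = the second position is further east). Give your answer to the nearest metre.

Δφ = 34.21917° − 34.21700° = +0.00217°; Δλ = -85.42884° − -85.43500° = +0.00616°.
1° of latitude = 3600 × 30.92 = 111312 m.
ΔN = Δφ × 111312 = 241.5 m; ΔE = Δλ × 111312 × cos(34.21700°) = +0.00616 × 111312 × 0.826914 = 567.0 m.

ΔE = 567 m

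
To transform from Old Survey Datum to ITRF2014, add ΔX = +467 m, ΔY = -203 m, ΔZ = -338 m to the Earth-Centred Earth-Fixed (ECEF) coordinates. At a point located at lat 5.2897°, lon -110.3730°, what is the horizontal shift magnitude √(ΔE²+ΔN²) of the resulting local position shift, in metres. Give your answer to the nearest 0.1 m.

611.2 m

At φ = 5.2897°, λ = -110.3730°: sin φ = 0.092192, cos φ = 0.995741, sin λ = -0.937446, cos λ = -0.348130.
ΔE = −sin λ·ΔX + cos λ·ΔY = −(-0.937446)·(467) + (-0.348130)·(-203) = 508.46 m.
ΔN = −sin φ cos λ·ΔX − sin φ sin λ·ΔY + cos φ·ΔZ = −(0.092192)(-0.348130)(467) − (0.092192)(-0.937446)(-203) + (0.995741)(-338) = -339.12 m.
Horizontal magnitude = √(ΔE² + ΔN²) = √(508.46² + (-339.12)²) = 611.17 m.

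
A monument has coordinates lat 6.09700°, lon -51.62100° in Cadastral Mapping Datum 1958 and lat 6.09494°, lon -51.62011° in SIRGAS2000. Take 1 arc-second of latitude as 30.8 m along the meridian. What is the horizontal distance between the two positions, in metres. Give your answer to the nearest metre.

249 m

Δφ = 6.09494° − 6.09700° = -0.00206°; Δλ = -51.62011° − -51.62100° = +0.00089°.
1° of latitude = 3600 × 30.80 = 110880 m.
ΔN = Δφ × 110880 = -228.4 m; ΔE = Δλ × 110880 × cos(6.09700°) = +0.00089 × 110880 × 0.994344 = 98.1 m.
Distance = √(ΔE² + ΔN²) = √(98.1² + (-228.4)²) = 248.6 m.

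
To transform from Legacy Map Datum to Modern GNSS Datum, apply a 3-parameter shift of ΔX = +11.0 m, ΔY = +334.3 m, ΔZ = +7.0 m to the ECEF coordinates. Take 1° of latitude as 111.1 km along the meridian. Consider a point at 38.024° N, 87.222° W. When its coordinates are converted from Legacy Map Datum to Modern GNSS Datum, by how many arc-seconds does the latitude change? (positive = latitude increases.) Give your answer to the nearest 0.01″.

Δφ = 6.83″

sin φ = 0.615992, cos φ = 0.787753, sin λ = -0.998825, cos λ = 0.048466.
North component: ΔN = −sin φ cos λ·ΔX − sin φ sin λ·ΔY + cos φ·ΔZ = −(0.615992)(0.048466)(11.0) − (0.615992)(-0.998825)(334.3) + (0.787753)(7.0) = 210.87 m.
1° of latitude spans 111100 m, so Δφ = 210.87 / 111100 × 3600 = 6.833″.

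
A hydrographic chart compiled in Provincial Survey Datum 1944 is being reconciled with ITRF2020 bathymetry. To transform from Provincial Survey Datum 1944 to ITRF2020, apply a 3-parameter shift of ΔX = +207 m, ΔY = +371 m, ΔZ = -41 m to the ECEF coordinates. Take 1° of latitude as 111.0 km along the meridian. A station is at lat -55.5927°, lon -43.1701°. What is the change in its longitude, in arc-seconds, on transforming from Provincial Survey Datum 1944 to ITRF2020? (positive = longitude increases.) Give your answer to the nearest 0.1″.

Δλ = 23.7″

sin φ = -0.825042, cos φ = 0.565072, sin λ = -0.684167, cos λ = 0.729326.
East component: ΔE = −sin λ·ΔX + cos λ·ΔY = −(-0.684167)(207) + (0.729326)(371) = 412.20 m.
1° of latitude spans 111000 m; at latitude φ, 1° of longitude spans that × cos φ = 62723.0 m, so Δλ = 412.20 / 62723.0 × 3600 = 23.658″.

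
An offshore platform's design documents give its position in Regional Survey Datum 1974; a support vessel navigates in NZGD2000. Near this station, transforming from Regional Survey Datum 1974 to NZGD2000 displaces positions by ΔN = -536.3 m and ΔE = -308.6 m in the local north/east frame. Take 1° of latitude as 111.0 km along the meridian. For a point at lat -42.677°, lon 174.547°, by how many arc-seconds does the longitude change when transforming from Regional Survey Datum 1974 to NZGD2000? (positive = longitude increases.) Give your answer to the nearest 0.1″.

At latitude -42.677°, cos φ = 0.735187.
1° of longitude at this latitude = 111.0 × cos φ = 81.61 km, so Δλ = -308.6 / 81605.7 = -0.0037816° = -13.614″.

Δλ = -13.6″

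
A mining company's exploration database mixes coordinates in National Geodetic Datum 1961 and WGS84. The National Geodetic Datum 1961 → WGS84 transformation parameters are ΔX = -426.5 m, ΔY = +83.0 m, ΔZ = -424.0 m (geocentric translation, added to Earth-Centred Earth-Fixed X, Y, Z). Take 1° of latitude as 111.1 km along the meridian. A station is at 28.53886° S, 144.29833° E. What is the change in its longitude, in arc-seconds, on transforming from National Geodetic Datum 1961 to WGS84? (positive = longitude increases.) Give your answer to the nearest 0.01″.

sin φ = -0.477755, cos φ = 0.878493, sin λ = 0.583565, cos λ = -0.812067.
East component: ΔE = −sin λ·ΔX + cos λ·ΔY = −(0.583565)(-426.5) + (-0.812067)(83.0) = 181.49 m.
1° of latitude spans 111100 m; at latitude φ, 1° of longitude spans that × cos φ = 97600.6 m, so Δλ = 181.49 / 97600.6 × 3600 = 6.694″.

Δλ = 6.69″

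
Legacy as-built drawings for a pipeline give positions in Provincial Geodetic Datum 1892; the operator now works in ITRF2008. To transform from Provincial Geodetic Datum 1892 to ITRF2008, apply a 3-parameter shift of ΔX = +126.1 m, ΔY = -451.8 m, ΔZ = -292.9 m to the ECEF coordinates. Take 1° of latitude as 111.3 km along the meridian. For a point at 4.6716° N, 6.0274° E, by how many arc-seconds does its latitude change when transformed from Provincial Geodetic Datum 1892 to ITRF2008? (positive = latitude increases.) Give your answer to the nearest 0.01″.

sin φ = 0.081444, cos φ = 0.996678, sin λ = 0.105004, cos λ = 0.994472.
North component: ΔN = −sin φ cos λ·ΔX − sin φ sin λ·ΔY + cos φ·ΔZ = −(0.081444)(0.994472)(126.1) − (0.081444)(0.105004)(-451.8) + (0.996678)(-292.9) = -298.28 m.
1° of latitude spans 111300 m, so Δφ = -298.28 / 111300 × 3600 = -9.648″.

Δφ = -9.65″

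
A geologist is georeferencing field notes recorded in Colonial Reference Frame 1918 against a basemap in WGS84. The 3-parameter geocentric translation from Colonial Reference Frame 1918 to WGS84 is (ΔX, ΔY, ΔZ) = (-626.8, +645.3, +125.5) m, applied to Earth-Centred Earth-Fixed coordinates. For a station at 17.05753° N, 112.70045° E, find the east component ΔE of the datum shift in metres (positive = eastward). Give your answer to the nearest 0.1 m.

ΔE = 329.2 m

The local east axis at (φ, λ) is (−sin λ, cos λ, 0), so ΔE = −sin(112.70045°)·(-626.8) + cos(112.70045°)·645.3 = 329.22 m.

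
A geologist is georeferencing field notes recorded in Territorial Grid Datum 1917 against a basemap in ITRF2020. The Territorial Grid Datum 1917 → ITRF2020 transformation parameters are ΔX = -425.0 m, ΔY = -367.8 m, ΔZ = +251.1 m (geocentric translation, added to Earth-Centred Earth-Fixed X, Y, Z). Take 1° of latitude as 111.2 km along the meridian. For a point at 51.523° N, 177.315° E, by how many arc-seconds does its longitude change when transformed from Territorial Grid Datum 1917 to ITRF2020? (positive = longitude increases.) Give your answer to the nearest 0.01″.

sin φ = 0.782858, cos φ = 0.622200, sin λ = 0.046845, cos λ = -0.998902.
East component: ΔE = −sin λ·ΔX + cos λ·ΔY = −(0.046845)(-425.0) + (-0.998902)(-367.8) = 387.31 m.
1° of latitude spans 111200 m; at latitude φ, 1° of longitude spans that × cos φ = 69188.7 m, so Δλ = 387.31 / 69188.7 × 3600 = 20.152″.

Δλ = 20.15″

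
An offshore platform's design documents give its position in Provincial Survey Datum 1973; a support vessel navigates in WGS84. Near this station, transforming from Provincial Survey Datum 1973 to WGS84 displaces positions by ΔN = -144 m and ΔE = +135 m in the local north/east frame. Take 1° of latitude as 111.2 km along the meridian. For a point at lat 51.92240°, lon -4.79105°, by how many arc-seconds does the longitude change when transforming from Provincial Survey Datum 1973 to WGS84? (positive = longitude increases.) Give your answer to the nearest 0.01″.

Δλ = 7.09″

At latitude 51.92240°, cos φ = 0.616728.
1° of longitude at this latitude = 111.2 × cos φ = 68.58 km, so Δλ = 135.0 / 68580.2 = 0.0019685° = 7.087″.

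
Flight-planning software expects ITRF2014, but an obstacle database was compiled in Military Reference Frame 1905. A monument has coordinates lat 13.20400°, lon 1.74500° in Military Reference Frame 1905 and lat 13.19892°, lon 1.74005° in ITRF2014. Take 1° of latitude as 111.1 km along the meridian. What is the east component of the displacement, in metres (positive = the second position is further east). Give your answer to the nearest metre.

Δφ = 13.19892° − 13.20400° = -0.00508°; Δλ = 1.74005° − 1.74500° = -0.00495°.
ΔN = Δφ × 111100 = -564.4 m; ΔE = Δλ × 111100 × cos(13.20400°) = -0.00495 × 111100 × 0.973563 = -535.4 m.

ΔE = -535 m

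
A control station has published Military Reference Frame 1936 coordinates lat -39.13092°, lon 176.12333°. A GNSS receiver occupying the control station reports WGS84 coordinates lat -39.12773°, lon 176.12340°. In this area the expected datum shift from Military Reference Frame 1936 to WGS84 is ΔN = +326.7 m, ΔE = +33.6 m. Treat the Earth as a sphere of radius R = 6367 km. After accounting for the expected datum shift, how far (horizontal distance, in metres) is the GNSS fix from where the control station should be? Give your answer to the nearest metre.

Observed coordinate differences: Δφ = +0.00319°, Δλ = +0.00007°.
Converting to metres (1° lat = 111125 m, cos φ = 0.775706): observed ΔN = 354.5 m, observed ΔE = 6.0 m.
Subtracting the expected shift leaves a residual of 354.5 − (326.7) = 27.8 m north and 6.0 − (33.6) = -27.6 m east.
Residual distance = √(27.8² + (-27.6)²) = 39.1 m.

39 m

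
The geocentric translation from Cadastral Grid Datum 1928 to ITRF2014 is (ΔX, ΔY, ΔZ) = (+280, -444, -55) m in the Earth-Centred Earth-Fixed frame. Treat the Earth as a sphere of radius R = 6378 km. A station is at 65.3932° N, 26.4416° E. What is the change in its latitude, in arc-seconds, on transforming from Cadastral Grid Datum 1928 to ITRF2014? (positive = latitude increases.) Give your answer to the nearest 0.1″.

Δφ = -2.3″

sin φ = 0.909187, cos φ = 0.416389, sin λ = 0.445285, cos λ = 0.895389.
North component: ΔN = −sin φ cos λ·ΔX − sin φ sin λ·ΔY + cos φ·ΔZ = −(0.909187)(0.895389)(280) − (0.909187)(0.445285)(-444) + (0.416389)(-55) = -71.09 m.
1° of latitude spans πR/180 = 111317 m, so Δφ = -71.09 / 111317 × 3600 = -2.299″.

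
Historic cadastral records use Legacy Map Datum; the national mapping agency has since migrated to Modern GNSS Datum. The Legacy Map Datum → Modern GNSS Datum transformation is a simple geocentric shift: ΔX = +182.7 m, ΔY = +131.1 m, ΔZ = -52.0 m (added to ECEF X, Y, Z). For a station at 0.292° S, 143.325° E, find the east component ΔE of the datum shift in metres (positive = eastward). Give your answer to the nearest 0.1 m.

ΔE = -214.3 m

The local east axis at (φ, λ) is (−sin λ, cos λ, 0), so ΔE = −sin(143.325°)·182.7 + cos(143.325°)·131.1 = -214.27 m.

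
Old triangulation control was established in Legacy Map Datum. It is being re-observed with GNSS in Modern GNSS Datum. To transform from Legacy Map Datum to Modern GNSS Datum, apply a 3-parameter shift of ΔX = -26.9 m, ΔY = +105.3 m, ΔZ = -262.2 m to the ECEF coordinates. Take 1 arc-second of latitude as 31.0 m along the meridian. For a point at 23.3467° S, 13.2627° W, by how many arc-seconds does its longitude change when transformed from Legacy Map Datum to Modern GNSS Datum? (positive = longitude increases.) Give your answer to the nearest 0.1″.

sin φ = -0.396294, cos φ = 0.918124, sin λ = -0.229416, cos λ = 0.973328.
East component: ΔE = −sin λ·ΔX + cos λ·ΔY = −(-0.229416)(-26.9) + (0.973328)(105.3) = 96.32 m.
1° of latitude spans 3600 × 31.00 = 111600 m; at latitude φ, 1° of longitude spans that × cos φ = 102462.6 m, so Δλ = 96.32 / 102462.6 × 3600 = 3.384″.

Δλ = 3.4″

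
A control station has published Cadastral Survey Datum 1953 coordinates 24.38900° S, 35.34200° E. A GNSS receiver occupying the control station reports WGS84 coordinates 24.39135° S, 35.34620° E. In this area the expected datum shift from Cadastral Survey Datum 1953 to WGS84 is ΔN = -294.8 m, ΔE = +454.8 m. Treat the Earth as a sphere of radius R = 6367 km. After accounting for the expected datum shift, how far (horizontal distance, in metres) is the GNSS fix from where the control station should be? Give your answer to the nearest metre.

Observed coordinate differences: Δφ = -0.00235°, Δλ = +0.00420°.
Converting to metres (1° lat = 111125 m, cos φ = 0.910763): observed ΔN = -261.1 m, observed ΔE = 425.1 m.
Subtracting the expected shift leaves a residual of -261.1 − (-294.8) = 33.7 m north and 425.1 − (454.8) = -29.7 m east.
Residual distance = √(33.7² + (-29.7)²) = 44.9 m.

45 m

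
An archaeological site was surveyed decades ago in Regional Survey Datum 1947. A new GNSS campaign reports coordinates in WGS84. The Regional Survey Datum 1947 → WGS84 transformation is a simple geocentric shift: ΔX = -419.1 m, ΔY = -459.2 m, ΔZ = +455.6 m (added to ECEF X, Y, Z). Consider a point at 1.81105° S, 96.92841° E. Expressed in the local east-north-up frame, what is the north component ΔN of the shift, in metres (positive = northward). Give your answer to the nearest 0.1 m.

The local north axis is (−sin φ cos λ, −sin φ sin λ, cos φ), giving ΔN = 1.598 − 14.406 + 455.372 = 442.56 m.

ΔN = 442.6 m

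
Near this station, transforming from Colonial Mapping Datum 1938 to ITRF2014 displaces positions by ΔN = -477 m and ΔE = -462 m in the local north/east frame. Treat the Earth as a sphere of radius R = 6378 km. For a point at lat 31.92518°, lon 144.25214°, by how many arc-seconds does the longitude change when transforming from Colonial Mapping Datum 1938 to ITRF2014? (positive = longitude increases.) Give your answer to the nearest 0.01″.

At latitude 31.92518°, cos φ = 0.848739.
One radian of longitude at latitude φ spans R cos φ, so Δλ = ΔE / (R cos φ) = -462.0 / (6378000 × 0.848739) = -8.5346e-05 rad = -17.604″.

Δλ = -17.60″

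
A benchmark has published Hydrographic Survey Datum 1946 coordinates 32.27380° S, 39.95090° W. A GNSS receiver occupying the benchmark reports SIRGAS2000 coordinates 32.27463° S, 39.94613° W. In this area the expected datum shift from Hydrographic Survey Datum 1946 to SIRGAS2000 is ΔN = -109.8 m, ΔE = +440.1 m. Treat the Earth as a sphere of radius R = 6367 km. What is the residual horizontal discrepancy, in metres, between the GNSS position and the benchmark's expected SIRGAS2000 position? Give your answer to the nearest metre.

19 m

Observed coordinate differences: Δφ = -0.00083°, Δλ = +0.00477°.
Converting to metres (1° lat = 111125 m, cos φ = 0.845506): observed ΔN = -92.2 m, observed ΔE = 448.2 m.
Subtracting the expected shift leaves a residual of -92.2 − (-109.8) = 17.6 m north and 448.2 − (440.1) = 8.1 m east.
Residual distance = √(17.6² + 8.1²) = 19.3 m.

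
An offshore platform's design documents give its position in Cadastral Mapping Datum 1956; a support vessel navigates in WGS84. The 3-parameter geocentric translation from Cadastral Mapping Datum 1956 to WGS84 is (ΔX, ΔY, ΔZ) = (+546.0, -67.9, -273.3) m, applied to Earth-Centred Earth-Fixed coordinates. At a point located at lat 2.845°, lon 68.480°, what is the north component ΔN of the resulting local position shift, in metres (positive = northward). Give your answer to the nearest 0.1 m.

ΔN = -279.8 m

The local north axis is (−sin φ cos λ, −sin φ sin λ, cos φ), giving ΔN = -9.941 + 3.135 − 272.963 = -279.77 m.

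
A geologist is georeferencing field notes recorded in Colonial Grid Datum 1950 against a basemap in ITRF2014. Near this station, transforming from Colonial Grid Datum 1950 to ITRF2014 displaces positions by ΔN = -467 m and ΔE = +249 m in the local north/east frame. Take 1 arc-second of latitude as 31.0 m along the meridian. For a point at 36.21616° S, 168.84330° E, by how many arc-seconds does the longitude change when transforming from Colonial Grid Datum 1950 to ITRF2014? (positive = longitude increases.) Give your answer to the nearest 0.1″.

Δλ = 10.0″

At latitude -36.21616°, cos φ = 0.806794.
1″ of longitude at this latitude = 31.00 × cos φ = 25.0106 m, so Δλ = 249.0 / 25.0106 = 9.956″.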